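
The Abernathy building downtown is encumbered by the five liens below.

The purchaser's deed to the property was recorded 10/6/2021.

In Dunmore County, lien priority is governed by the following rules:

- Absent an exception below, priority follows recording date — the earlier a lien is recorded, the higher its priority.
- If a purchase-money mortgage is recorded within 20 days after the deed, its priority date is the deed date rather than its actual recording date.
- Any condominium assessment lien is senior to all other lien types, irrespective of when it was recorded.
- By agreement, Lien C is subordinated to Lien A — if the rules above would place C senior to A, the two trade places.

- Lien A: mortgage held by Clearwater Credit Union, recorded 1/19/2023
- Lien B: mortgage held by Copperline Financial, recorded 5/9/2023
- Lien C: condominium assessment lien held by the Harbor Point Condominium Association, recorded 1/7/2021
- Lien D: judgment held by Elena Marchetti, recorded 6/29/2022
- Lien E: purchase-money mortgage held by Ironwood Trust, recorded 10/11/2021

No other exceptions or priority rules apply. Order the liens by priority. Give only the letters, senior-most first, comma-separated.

Effective dates: E relates back to the deed date 10/6/2021.
As a condominium assessment lien, C is senior to every other lien.
The other liens, earliest effective date first: E (10/6/2021), D (6/29/2022), A (1/19/2023), B (5/9/2023).
Because C would otherwise rank above A, the subordination swaps them.

A, E, D, C, B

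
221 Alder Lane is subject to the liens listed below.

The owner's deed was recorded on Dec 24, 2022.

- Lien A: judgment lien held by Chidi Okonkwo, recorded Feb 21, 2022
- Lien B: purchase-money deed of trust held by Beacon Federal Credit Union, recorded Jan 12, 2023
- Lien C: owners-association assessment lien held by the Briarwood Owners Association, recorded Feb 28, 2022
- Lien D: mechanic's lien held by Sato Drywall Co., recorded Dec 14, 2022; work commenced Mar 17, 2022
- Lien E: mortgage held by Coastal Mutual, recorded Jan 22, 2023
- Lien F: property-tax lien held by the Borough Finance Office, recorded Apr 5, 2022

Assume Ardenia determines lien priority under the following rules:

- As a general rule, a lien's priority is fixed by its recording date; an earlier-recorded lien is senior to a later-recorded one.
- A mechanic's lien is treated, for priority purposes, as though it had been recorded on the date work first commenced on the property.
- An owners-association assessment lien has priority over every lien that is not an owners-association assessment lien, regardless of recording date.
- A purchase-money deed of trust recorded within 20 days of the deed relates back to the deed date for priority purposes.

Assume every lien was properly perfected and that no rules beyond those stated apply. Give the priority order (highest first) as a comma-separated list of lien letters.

C, A, D, F, B, E

First, effective dates: B relates back to the deed date Dec 24, 2022; D is treated as recorded Mar 17, 2022, the work-commencement date.
As an owners-association assessment lien, C is senior to every other lien.
Among the remaining liens, by effective date: A (Feb 21, 2022), D (Mar 17, 2022), F (Apr 5, 2022), B (Dec 24, 2022), E (Jan 22, 2023).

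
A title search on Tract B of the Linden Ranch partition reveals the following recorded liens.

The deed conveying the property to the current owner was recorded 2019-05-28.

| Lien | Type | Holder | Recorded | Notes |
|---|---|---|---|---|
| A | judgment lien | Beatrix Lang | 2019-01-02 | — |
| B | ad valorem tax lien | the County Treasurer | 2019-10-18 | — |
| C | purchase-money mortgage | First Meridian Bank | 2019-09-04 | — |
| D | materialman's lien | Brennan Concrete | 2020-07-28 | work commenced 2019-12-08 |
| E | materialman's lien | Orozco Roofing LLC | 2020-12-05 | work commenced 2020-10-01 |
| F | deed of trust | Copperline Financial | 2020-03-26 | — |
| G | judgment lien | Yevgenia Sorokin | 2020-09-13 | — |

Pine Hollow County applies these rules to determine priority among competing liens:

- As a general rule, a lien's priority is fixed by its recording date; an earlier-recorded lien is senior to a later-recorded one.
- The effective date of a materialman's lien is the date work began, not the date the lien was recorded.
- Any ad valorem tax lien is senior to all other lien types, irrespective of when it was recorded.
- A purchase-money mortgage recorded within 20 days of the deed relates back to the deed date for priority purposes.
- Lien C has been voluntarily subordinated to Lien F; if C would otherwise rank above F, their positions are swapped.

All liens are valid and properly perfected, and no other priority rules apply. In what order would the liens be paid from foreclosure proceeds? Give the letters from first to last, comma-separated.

B, A, F, D, C, G, E

Effective dates after the stated exceptions: C was recorded 99 days after the deed — beyond 20 days — so no relation-back applies; D is treated as recorded 2019-12-08, the work-commencement date; E is treated as recorded 2020-10-01, the work-commencement date.
B is an ad valorem tax lien and takes priority over every other lien.
Among the remaining liens, by effective date: A (2019-01-02), C (2019-09-04), D (2019-12-08), F (2020-03-26), G (2020-09-13), E (2020-10-01).
C is senior to F before the subordination, so the two trade places.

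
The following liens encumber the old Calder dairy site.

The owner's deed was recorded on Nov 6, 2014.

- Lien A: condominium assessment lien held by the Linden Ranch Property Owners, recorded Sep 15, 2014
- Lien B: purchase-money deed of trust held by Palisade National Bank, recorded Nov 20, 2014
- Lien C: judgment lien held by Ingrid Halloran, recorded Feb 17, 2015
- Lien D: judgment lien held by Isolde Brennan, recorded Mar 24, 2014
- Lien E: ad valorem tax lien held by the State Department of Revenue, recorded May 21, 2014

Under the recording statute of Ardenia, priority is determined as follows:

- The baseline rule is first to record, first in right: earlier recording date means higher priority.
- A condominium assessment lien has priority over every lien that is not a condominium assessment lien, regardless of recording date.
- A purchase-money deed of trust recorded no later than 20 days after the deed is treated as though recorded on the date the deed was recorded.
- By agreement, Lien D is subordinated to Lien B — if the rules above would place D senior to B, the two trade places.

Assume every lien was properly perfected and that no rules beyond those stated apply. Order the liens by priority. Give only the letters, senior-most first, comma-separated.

Effective dates: B's effective date is the deed date, Nov 6, 2014.
A is a condominium assessment lien and takes priority over every other lien.
The other liens, earliest effective date first: D (Mar 24, 2014), E (May 21, 2014), B (Nov 6, 2014), C (Feb 17, 2015).
D would otherwise be senior to B, so under the subordination agreement D and B exchange positions.

A, B, E, D, C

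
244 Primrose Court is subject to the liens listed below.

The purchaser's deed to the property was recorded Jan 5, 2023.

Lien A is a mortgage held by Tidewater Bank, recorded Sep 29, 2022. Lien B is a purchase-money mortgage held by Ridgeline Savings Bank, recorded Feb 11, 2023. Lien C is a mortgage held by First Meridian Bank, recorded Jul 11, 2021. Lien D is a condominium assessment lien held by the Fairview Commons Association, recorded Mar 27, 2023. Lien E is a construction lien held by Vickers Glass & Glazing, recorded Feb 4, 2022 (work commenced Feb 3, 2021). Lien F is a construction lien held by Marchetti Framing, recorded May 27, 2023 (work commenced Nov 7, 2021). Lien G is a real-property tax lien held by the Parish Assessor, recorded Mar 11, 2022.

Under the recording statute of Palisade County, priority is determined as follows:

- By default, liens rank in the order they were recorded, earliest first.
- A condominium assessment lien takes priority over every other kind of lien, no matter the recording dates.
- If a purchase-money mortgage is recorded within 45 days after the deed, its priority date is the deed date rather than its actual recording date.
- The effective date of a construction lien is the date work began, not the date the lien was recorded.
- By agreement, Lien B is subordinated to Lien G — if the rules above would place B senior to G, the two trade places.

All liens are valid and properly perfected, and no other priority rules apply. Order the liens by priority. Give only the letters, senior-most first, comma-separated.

D, E, C, F, G, A, B

Effective dates: B's effective date is the deed date, Jan 5, 2023; E is treated as recorded Feb 3, 2021, the work-commencement date; F relates back to Nov 7, 2021 (work commenced).
D is a condominium assessment lien and takes priority over every other lien.
Ordering the rest by effective date: E (Feb 3, 2021), C (Jul 11, 2021), F (Nov 7, 2021), G (Mar 11, 2022), A (Sep 29, 2022), B (Jan 5, 2023).
B is already junior to G, so the subordination agreement changes nothing.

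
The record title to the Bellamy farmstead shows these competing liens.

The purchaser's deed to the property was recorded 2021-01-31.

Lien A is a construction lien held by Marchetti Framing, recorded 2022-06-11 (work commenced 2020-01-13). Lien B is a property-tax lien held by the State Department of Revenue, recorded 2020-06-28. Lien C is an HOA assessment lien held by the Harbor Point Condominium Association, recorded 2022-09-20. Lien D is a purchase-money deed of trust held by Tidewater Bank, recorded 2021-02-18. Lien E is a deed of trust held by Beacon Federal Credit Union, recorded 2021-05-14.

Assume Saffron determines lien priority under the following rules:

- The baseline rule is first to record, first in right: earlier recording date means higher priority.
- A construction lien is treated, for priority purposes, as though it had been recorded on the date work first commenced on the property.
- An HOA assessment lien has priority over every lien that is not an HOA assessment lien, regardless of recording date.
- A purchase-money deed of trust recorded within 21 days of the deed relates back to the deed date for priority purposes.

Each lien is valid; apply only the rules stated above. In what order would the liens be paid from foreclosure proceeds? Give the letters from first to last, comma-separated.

C, A, B, D, E

First, effective dates: A relates back to 2020-01-13 (work commenced); D was recorded within the 21-day window, so its effective date is the deed date 2021-01-31.
C is an HOA assessment lien, so it outranks all other liens regardless of date.
The other liens, earliest effective date first: A (2020-01-13), B (2020-06-28), D (2021-01-31), E (2021-05-14).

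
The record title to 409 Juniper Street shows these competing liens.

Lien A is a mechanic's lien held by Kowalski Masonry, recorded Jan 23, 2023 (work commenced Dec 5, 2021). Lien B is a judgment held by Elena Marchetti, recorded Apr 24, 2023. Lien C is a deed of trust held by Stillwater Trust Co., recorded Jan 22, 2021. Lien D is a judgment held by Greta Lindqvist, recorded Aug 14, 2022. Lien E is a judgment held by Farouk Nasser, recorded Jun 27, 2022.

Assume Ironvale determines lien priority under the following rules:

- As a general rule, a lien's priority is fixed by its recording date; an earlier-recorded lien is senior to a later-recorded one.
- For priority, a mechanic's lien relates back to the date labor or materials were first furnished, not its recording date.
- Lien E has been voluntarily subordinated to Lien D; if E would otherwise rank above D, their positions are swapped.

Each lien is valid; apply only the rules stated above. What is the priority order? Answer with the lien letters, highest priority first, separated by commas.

C, A, D, E, B

Effective dates after the stated exceptions: A's effective date is Dec 5, 2021, when work began.
Sorted by effective date: C (Jan 22, 2021), A (Dec 5, 2021), E (Jun 27, 2022), D (Aug 14, 2022), B (Apr 24, 2023).
The subordination applies — E was senior to D — so E and D swap.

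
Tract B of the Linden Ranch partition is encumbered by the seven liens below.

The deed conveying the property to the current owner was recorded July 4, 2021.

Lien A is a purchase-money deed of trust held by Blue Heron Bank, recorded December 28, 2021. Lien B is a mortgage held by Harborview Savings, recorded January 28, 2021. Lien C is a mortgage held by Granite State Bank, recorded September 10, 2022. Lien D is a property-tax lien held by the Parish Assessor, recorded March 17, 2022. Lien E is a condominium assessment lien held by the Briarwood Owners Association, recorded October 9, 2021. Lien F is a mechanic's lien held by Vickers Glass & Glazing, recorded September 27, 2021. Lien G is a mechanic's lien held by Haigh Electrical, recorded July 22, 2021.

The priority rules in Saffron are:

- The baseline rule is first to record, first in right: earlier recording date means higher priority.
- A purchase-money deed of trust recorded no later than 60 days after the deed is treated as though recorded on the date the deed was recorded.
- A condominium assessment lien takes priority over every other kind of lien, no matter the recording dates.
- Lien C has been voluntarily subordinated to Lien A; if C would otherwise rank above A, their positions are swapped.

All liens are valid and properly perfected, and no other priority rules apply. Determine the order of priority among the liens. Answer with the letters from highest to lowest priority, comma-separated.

Adjusting effective dates: A missed the 60-day window (177 days after the deed), so its recording date stands.
E is a condominium assessment lien, so it outranks all other liens regardless of date.
The other liens, earliest effective date first: B (January 28, 2021), G (July 22, 2021), F (September 27, 2021), A (December 28, 2021), D (March 17, 2022), C (September 10, 2022).
C already ranks below A; the subordination has no effect.

E, B, G, F, A, D, C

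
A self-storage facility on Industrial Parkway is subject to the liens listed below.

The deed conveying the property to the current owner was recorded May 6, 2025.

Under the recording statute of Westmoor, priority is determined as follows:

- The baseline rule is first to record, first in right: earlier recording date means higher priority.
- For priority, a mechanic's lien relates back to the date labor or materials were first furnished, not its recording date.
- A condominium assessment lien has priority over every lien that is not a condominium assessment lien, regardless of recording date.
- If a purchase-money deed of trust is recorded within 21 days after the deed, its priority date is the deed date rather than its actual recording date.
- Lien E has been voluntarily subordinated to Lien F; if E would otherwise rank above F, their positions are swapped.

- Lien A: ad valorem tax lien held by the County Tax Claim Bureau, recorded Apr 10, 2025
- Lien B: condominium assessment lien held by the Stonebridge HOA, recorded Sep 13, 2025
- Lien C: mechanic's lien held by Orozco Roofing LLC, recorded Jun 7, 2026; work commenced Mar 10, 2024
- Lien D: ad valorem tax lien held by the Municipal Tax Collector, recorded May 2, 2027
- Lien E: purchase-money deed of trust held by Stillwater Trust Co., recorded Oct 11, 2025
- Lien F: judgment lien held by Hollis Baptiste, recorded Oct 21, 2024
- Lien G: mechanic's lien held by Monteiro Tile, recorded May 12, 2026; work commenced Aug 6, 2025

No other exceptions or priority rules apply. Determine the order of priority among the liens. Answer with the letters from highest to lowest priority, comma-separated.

Effective dates: C relates back to Mar 10, 2024 (work commenced); E was recorded 158 days after the deed — beyond 21 days — so no relation-back applies; G's effective date is Aug 6, 2025, when work began.
As a condominium assessment lien, B is senior to every other lien.
The other liens, earliest effective date first: C (Mar 10, 2024), F (Oct 21, 2024), A (Apr 10, 2025), G (Aug 6, 2025), E (Oct 11, 2025), D (May 2, 2027).
E is already junior to F, so the subordination agreement changes nothing.

B, C, F, A, G, E, D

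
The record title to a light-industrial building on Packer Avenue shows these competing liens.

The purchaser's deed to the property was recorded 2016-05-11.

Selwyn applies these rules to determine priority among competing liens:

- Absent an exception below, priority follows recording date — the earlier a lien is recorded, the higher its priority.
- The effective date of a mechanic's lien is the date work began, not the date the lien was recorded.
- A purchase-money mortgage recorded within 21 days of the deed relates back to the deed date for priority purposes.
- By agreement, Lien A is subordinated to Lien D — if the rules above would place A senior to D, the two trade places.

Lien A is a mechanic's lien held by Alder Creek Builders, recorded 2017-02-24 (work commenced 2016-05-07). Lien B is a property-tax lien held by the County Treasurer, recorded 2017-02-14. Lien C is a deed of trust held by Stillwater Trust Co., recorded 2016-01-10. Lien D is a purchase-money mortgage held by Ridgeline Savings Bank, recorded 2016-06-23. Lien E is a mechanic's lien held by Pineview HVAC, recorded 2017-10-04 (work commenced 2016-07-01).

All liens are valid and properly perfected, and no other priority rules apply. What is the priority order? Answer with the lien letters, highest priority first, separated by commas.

First, effective dates: A's effective date is 2016-05-07, when work began; D was recorded 43 days after the deed — beyond 21 days — so no relation-back applies; E is treated as recorded 2016-07-01, the work-commencement date.
By effective date, earliest first: C (2016-01-10), A (2016-05-07), D (2016-06-23), E (2016-07-01), B (2017-02-14).
A is senior to D before the subordination, so the two trade places.

C, D, A, E, B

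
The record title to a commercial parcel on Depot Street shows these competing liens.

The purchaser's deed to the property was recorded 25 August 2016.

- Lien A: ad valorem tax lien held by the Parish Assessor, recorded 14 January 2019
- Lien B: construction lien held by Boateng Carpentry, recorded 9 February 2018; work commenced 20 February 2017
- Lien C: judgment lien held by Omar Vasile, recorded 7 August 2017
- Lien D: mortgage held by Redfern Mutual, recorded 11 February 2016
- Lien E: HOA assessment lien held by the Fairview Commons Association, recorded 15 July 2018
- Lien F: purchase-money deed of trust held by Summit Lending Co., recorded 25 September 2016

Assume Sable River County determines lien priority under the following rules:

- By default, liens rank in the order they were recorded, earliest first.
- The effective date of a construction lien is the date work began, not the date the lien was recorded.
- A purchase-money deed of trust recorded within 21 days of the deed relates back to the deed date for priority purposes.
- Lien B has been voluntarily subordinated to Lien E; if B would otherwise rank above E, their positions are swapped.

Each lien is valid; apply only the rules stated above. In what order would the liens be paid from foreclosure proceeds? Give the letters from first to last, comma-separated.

D, F, E, C, B, A

Effective dates after the stated exceptions: B relates back to 20 February 2017 (work commenced); F missed the 21-day window (31 days after the deed), so its recording date stands.
By effective date, earliest first: D (11 February 2016), F (25 September 2016), B (20 February 2017), C (7 August 2017), E (15 July 2018), A (14 January 2019).
B is senior to E before the subordination, so the two trade places.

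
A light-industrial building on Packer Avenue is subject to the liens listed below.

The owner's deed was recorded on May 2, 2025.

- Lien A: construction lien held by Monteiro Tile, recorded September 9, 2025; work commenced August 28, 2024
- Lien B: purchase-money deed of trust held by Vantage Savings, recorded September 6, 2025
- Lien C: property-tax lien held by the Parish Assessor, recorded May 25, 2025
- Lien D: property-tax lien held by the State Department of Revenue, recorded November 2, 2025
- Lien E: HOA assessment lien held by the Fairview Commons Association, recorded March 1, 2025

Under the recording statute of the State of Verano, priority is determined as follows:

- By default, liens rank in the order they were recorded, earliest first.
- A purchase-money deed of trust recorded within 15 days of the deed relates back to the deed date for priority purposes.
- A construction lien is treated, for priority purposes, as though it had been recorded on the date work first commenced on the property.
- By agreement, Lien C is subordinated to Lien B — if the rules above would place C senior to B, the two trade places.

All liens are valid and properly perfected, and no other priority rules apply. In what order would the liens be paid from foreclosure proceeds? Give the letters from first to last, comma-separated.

Adjusting effective dates: A is treated as recorded August 28, 2024, the work-commencement date; B was recorded 127 days after the deed, outside the 15-day window, so it keeps its recording date.
Sorted by effective date: A (August 28, 2024), E (March 1, 2025), C (May 25, 2025), B (September 6, 2025), D (November 2, 2025).
C is senior to B before the subordination, so the two trade places.

A, E, B, C, D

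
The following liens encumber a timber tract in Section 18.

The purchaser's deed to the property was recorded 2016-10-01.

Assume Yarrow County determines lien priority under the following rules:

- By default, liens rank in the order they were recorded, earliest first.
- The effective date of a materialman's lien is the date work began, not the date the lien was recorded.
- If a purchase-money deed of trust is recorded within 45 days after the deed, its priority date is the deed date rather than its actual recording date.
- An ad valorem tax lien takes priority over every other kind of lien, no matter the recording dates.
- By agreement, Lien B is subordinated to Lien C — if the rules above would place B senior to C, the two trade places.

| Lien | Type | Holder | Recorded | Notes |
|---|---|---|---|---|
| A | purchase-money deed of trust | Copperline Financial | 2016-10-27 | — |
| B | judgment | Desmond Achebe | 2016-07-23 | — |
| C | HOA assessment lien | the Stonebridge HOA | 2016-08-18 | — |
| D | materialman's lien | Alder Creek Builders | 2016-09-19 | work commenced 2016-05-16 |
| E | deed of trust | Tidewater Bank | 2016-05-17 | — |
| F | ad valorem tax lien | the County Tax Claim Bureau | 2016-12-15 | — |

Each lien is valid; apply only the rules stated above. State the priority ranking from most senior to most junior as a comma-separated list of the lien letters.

F, D, E, C, B, A

First, effective dates: A's effective date is the deed date, 2016-10-01; D relates back to 2016-05-16 (work commenced).
As an ad valorem tax lien, F is senior to every other lien.
The other liens, earliest effective date first: D (2016-05-16), E (2016-05-17), B (2016-07-23), C (2016-08-18), A (2016-10-01).
The subordination applies — B was senior to C — so B and C swap.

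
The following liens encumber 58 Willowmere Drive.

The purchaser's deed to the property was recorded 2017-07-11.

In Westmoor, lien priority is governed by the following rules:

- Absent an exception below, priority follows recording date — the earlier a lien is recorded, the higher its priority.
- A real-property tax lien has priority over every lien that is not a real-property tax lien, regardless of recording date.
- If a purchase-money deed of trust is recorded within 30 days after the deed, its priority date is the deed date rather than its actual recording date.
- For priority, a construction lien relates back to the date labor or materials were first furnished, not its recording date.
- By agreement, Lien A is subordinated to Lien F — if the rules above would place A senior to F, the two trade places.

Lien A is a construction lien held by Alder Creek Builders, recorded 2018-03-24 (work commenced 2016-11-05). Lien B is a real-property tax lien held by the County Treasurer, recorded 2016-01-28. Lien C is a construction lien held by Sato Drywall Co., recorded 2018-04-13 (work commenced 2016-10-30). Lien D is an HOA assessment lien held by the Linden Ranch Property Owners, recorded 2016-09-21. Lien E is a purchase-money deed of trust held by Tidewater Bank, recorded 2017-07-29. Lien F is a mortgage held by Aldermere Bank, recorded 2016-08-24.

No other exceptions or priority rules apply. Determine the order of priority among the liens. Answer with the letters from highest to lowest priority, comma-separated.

Effective dates: A is treated as recorded 2016-11-05, the work-commencement date; C's effective date is 2016-10-30, when work began; E was recorded within the 30-day window, so its effective date is the deed date 2017-07-11.
As a real-property tax lien, B is senior to every other lien.
Among the remaining liens, by effective date: F (2016-08-24), D (2016-09-21), C (2016-10-30), A (2016-11-05), E (2017-07-11).
A is already junior to F, so the subordination agreement changes nothing.

B, F, D, C, A, E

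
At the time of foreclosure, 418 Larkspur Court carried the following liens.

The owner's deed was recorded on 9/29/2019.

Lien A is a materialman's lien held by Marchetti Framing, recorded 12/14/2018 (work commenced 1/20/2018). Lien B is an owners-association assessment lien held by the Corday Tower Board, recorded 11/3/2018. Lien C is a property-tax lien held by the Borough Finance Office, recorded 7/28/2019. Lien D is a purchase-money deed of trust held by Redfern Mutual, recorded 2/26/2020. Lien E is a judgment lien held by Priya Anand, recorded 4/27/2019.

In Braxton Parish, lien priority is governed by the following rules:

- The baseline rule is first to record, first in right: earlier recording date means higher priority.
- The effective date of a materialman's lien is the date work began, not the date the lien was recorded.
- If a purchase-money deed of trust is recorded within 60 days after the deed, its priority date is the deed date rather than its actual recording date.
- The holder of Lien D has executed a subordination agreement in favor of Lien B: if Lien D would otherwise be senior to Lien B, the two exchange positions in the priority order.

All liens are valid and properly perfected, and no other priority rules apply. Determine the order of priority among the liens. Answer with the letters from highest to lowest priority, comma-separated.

Effective dates: A's effective date is 1/20/2018, when work began; D was recorded 150 days after the deed, outside the 60-day window, so it keeps its recording date.
By effective date: A (1/20/2018), B (11/3/2018), E (4/27/2019), C (7/28/2019), D (2/26/2020).
D is already junior to B, so the subordination agreement changes nothing.

A, B, E, C, D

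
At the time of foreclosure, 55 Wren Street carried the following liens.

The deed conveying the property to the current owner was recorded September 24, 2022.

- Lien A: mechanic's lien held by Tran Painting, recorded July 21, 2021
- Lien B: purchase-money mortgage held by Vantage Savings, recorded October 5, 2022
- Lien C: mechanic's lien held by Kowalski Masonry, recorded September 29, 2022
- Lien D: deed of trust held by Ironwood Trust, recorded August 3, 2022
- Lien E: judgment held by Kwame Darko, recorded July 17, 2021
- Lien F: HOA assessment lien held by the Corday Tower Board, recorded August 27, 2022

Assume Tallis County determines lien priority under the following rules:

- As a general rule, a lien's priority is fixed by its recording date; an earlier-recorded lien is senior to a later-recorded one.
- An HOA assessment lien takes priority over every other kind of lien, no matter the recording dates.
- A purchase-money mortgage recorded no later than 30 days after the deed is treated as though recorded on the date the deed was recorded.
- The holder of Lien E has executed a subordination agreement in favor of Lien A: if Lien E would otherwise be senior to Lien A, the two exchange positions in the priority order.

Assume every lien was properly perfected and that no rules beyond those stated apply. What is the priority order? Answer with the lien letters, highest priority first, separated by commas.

F, A, E, D, B, C

Effective dates: B was recorded within the 30-day window, so its effective date is the deed date September 24, 2022.
As an HOA assessment lien, F is senior to every other lien.
The other liens, earliest effective date first: E (July 17, 2021), A (July 21, 2021), D (August 3, 2022), B (September 24, 2022), C (September 29, 2022).
Because E would otherwise rank above A, the subordination swaps them.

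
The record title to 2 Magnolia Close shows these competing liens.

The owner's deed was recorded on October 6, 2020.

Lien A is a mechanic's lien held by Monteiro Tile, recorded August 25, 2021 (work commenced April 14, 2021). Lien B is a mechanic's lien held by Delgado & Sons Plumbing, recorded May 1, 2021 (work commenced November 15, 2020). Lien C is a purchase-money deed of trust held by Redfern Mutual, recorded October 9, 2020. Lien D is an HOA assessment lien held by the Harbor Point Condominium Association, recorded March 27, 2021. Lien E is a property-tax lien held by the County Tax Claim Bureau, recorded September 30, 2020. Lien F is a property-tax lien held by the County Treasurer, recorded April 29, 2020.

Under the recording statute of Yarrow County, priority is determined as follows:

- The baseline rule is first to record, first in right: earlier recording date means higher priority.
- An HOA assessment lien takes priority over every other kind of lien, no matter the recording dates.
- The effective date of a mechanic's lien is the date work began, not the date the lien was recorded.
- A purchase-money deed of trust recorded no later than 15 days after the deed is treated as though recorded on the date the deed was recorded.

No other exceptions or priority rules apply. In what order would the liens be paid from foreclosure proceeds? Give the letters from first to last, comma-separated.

D, F, E, C, B, A

Adjusting effective dates: A is treated as recorded April 14, 2021, the work-commencement date; B relates back to November 15, 2020 (work commenced); C's effective date is the deed date, October 6, 2020.
As an HOA assessment lien, D is senior to every other lien.
The other liens, earliest effective date first: F (April 29, 2020), E (September 30, 2020), C (October 6, 2020), B (November 15, 2020), A (April 14, 2021).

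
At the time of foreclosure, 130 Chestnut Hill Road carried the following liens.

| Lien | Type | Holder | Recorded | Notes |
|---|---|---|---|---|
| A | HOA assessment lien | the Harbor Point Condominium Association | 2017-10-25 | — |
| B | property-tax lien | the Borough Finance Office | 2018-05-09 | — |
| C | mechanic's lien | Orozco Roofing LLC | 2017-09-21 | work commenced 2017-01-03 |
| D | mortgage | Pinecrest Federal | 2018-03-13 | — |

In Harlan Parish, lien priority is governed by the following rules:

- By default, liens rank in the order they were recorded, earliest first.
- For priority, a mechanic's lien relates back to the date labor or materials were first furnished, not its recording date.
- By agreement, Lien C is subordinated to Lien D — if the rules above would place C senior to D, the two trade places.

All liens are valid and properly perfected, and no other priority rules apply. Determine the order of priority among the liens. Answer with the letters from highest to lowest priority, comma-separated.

Effective dates after the stated exceptions: C is treated as recorded 2017-01-03, the work-commencement date.
By effective date, earliest first: C (2017-01-03), A (2017-10-25), D (2018-03-13), B (2018-05-09).
The subordination applies — C was senior to D — so C and D swap.

D, A, C, B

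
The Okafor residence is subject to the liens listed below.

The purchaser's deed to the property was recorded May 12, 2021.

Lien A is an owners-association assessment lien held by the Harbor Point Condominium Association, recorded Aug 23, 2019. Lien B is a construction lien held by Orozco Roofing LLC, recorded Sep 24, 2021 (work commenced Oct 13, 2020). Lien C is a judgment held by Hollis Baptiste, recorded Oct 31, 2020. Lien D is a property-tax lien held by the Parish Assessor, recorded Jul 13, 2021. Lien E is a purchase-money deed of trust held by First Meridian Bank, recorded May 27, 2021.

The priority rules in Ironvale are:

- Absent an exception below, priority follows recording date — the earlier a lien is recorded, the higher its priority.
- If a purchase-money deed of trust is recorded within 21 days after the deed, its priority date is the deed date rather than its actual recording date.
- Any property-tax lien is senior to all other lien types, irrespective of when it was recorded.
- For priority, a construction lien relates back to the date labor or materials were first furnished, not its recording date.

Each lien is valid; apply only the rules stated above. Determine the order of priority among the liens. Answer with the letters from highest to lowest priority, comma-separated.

Effective dates: B's effective date is Oct 13, 2020, when work began; E was recorded within the 21-day window, so its effective date is the deed date May 12, 2021.
D is a property-tax lien and takes priority over every other lien.
Among the remaining liens, by effective date: A (Aug 23, 2019), B (Oct 13, 2020), C (Oct 31, 2020), E (May 12, 2021).

D, A, B, C, E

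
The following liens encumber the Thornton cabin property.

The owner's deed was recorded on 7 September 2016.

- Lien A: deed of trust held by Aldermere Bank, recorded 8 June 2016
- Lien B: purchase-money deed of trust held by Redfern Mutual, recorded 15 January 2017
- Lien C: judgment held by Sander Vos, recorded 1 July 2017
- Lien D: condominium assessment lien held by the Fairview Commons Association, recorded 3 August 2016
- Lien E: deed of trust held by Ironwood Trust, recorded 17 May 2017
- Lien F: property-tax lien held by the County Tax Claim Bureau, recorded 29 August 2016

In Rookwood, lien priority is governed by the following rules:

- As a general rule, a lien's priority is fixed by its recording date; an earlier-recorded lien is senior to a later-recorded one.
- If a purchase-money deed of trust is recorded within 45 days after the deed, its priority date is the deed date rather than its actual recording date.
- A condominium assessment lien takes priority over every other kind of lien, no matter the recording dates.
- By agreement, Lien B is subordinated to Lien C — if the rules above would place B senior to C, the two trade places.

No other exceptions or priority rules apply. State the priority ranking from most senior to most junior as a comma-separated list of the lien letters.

D, A, F, C, E, B

Effective dates: B missed the 45-day window (130 days after the deed), so its recording date stands.
D is a condominium assessment lien, so it outranks all other liens regardless of date.
The other liens, earliest effective date first: A (8 June 2016), F (29 August 2016), B (15 January 2017), E (17 May 2017), C (1 July 2017).
B would otherwise be senior to C, so under the subordination agreement B and C exchange positions.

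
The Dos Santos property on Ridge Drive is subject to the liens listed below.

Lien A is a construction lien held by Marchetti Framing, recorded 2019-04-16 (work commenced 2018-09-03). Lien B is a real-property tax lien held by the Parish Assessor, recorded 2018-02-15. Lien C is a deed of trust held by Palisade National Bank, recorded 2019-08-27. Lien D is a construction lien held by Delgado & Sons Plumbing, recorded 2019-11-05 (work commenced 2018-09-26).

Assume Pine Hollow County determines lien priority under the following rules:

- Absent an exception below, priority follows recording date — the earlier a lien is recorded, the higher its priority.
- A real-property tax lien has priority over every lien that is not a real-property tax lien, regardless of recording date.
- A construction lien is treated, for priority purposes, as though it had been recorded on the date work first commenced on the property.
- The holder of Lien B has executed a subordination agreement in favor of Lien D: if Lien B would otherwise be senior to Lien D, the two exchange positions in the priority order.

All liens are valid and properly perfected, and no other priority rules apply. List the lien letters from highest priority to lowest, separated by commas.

First, effective dates: A's effective date is 2018-09-03, when work began; D is treated as recorded 2018-09-26, the work-commencement date.
B is a real-property tax lien and takes priority over every other lien.
Ordering the rest by effective date: A (2018-09-03), D (2018-09-26), C (2019-08-27).
Because B would otherwise rank above D, the subordination swaps them.

D, A, B, C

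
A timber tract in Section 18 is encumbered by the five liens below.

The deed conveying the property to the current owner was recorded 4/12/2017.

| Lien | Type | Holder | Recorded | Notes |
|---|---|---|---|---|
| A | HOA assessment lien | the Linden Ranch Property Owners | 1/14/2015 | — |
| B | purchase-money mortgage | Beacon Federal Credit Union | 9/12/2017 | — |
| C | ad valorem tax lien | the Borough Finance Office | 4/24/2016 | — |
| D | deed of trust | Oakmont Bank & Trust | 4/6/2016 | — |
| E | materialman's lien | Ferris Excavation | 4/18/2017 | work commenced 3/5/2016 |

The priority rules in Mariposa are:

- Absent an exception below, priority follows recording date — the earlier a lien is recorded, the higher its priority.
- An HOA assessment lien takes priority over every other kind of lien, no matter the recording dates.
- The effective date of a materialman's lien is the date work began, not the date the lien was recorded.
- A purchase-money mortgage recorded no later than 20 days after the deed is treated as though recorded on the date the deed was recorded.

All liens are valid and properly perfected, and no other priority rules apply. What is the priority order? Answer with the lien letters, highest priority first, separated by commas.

A, E, D, C, B

Effective dates after the stated exceptions: B was recorded 153 days after the deed, outside the 20-day window, so it keeps its recording date; E's effective date is 3/5/2016, when work began.
As an HOA assessment lien, A is senior to every other lien.
Remaining liens by effective date: E (3/5/2016), D (4/6/2016), C (4/24/2016), B (9/12/2017).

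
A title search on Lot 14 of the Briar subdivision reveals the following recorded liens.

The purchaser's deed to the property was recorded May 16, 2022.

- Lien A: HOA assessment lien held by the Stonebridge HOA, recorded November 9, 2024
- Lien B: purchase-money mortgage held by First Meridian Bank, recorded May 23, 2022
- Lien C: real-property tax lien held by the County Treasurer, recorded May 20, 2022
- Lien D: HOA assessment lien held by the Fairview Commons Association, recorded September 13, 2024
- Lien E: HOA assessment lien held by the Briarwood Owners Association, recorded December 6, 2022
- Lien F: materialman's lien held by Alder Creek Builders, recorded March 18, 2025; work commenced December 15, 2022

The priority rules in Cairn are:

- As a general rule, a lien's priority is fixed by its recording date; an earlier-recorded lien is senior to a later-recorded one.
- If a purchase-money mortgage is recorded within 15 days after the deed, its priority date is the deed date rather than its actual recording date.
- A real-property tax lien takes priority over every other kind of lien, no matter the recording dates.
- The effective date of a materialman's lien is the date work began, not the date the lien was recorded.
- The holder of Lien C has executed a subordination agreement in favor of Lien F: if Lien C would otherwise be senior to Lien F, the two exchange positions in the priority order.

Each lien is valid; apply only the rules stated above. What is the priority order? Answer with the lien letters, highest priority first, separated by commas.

Effective dates: B relates back to the deed date May 16, 2022; F relates back to December 15, 2022 (work commenced).
C is a real-property tax lien and takes priority over every other lien.
Remaining liens by effective date: B (May 16, 2022), E (December 6, 2022), F (December 15, 2022), D (September 13, 2024), A (November 9, 2024).
Because C would otherwise rank above F, the subordination swaps them.

F, B, E, C, D, A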